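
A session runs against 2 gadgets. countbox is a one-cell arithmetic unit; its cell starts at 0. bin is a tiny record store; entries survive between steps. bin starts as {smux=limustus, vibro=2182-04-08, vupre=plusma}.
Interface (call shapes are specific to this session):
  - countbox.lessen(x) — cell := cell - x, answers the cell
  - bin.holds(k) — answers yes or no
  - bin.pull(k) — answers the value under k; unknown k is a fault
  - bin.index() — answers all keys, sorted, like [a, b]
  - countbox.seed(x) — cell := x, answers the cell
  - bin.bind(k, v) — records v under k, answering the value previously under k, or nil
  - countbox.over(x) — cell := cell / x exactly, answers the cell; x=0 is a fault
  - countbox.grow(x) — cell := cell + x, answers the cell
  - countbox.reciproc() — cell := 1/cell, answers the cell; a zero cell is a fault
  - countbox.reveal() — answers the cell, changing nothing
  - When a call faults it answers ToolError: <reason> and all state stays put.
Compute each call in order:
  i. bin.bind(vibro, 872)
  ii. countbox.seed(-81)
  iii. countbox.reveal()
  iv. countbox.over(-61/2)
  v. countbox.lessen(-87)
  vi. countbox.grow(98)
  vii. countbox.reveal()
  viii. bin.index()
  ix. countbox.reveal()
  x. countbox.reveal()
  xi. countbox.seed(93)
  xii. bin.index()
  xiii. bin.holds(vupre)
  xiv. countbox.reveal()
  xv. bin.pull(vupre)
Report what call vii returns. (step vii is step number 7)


! bind(k='vibro', v='872') == 2182-04-08
! seed(x='-81') == -81
! reveal() == -81
! over(x='-61/2') == 162/61
! lessen(x='-87') == 5469/61
! grow(x='98') == 11447/61
! reveal() == 11447/61
! index() == [smux, vibro, vupre]
! reveal() == 11447/61
! reveal() == 11447/61
! seed(x='93') == 93
! index() == [smux, vibro, vupre]
! holds(k='vupre') == yes
! reveal() == 93
! pull(k='vupre') == plusma

Answer: 11447/61


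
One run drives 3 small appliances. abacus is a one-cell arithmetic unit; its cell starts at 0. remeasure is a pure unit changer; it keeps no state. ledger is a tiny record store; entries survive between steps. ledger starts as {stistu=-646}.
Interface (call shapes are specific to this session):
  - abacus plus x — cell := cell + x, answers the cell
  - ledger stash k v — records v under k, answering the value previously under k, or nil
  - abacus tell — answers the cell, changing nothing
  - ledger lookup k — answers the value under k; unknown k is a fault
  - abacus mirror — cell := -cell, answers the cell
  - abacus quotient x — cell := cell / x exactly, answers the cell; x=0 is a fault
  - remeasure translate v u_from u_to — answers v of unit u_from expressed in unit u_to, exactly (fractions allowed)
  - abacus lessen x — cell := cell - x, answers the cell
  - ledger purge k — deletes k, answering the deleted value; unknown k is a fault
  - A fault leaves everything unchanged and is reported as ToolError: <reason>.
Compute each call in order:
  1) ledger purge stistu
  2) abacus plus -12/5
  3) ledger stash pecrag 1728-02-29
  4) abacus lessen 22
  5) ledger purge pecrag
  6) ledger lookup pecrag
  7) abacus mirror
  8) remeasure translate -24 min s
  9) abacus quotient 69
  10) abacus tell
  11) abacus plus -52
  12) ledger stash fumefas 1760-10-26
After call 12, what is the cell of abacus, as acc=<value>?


[in] ledger purge stistu
  -646
[in] abacus plus -12/5
  -12/5
[in] ledger stash pecrag 1728-02-29
  nil
[in] abacus lessen 22
  -122/5
[in] ledger purge pecrag
  1728-02-29
[in] ledger lookup pecrag
  ToolError: no such key pecrag
[in] abacus mirror
  122/5
[in] remeasure translate -24 min s
  -1440
[in] abacus quotient 69
  122/345
[in] abacus tell
  122/345
[in] abacus plus -52
  -17818/345
[in] ledger stash fumefas 1760-10-26
  nil

Answer: acc=-17818/345


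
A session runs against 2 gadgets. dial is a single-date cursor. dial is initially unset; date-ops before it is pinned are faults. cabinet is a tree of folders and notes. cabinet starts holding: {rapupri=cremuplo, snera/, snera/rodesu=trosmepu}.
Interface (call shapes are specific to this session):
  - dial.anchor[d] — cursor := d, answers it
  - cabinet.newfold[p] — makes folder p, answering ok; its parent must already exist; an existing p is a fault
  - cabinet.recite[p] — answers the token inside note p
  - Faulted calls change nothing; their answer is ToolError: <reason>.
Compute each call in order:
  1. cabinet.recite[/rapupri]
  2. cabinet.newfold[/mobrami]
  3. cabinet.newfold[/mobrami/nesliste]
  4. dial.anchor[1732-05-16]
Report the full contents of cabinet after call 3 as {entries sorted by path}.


Answer: {mobrami/, mobrami/nesliste/, rapupri=cremuplo, snera/, snera/rodesu=trosmepu}

Derivation:
·→ cabinet.recite(p: /rapupri)
·← cremuplo
·→ cabinet.newfold(p: /mobrami)
·← ok
·→ cabinet.newfold(p: /mobrami/nesliste)
·← ok
·→ dial.anchor(d: 1732-05-16)
·← 1732-05-16


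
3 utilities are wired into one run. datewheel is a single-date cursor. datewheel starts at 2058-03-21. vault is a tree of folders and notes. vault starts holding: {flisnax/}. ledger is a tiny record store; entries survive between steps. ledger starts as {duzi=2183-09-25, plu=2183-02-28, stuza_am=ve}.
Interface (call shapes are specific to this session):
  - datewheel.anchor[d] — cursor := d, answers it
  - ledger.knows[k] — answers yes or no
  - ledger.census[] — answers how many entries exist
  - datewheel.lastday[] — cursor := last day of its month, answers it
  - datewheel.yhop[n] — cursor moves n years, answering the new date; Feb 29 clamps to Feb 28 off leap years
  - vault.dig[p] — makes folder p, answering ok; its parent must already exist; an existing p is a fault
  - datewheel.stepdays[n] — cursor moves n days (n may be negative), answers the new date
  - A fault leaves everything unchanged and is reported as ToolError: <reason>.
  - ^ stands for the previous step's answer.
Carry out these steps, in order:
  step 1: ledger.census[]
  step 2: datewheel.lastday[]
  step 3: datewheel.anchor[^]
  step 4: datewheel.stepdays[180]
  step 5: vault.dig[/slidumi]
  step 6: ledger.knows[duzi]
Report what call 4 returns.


==> ledger.census()
<== 3
==> datewheel.lastday()
<== 2058-03-31
==> datewheel.anchor(d='^')
<== 2058-03-31
==> datewheel.stepdays(n='180')
<== 2058-09-27
==> vault.dig(p='/slidumi')
<== ok
==> ledger.knows(k='duzi')
<== yes

Answer: 2058-09-27


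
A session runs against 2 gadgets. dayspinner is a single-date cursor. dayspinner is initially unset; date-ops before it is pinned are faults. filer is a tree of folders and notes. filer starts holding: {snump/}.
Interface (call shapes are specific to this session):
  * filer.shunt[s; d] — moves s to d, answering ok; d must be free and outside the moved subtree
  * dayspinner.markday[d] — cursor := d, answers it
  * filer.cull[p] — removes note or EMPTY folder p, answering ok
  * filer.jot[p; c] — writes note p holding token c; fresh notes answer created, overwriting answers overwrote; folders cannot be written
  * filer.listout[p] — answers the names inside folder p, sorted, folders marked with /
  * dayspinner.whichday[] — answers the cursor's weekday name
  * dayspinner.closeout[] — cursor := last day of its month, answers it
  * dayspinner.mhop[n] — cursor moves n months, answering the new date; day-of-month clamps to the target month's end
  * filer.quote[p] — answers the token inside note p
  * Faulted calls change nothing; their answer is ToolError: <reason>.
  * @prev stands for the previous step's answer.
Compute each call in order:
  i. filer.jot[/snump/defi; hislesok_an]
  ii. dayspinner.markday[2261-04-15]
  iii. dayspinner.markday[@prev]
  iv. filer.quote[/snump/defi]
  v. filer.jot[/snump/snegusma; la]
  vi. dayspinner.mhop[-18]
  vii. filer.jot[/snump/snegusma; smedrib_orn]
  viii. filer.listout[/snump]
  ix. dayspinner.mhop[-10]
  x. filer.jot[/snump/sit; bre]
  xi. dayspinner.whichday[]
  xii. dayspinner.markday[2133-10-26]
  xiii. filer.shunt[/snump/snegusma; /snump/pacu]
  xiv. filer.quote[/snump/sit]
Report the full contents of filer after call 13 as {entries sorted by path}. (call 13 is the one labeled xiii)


Do: filer.jot[p: /snump/defi; c: hislesok_an]
See: created
Do: dayspinner.markday[d: 2261-04-15]
See: 2261-04-15
Do: dayspinner.markday[d: @prev]
See: 2261-04-15
Do: filer.quote[p: /snump/defi]
See: hislesok_an
Do: filer.jot[p: /snump/snegusma; c: la]
See: created
Do: dayspinner.mhop[n: -18]
See: 2259-10-15
Do: filer.jot[p: /snump/snegusma; c: smedrib_orn]
See: overwrote
Do: filer.listout[p: /snump]
See: [defi, snegusma]
Do: dayspinner.mhop[n: -10]
See: 2258-12-15
Do: filer.jot[p: /snump/sit; c: bre]
See: created
Do: dayspinner.whichday[]
See: Wednesday
Do: dayspinner.markday[d: 2133-10-26]
See: 2133-10-26
Do: filer.shunt[s: /snump/snegusma; d: /snump/pacu]
See: ok
Do: filer.quote[p: /snump/sit]
See: bre

Answer: {snump/, snump/defi=hislesok_an, snump/pacu=smedrib_orn, snump/sit=bre}


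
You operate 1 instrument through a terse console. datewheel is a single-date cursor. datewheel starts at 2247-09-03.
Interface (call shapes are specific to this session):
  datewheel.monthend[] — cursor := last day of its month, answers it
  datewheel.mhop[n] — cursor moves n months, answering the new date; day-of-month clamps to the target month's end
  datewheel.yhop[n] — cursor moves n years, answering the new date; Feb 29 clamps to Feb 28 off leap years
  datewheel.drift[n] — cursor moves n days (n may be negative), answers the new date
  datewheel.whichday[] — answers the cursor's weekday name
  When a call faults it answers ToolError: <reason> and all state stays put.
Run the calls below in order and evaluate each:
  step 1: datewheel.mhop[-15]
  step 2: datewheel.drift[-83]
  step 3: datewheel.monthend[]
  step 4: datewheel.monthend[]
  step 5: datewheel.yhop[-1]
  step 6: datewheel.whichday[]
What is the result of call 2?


Answer: 2246-03-12

Derivation:
Step: mhop[-15]
Result: 2246-06-03
Step: drift[-83]
Result: 2246-03-12
Step: monthend[]
Result: 2246-03-31
Step: monthend[]
Result: 2246-03-31
Step: yhop[-1]
Result: 2245-03-31
Step: whichday[]
Result: Monday


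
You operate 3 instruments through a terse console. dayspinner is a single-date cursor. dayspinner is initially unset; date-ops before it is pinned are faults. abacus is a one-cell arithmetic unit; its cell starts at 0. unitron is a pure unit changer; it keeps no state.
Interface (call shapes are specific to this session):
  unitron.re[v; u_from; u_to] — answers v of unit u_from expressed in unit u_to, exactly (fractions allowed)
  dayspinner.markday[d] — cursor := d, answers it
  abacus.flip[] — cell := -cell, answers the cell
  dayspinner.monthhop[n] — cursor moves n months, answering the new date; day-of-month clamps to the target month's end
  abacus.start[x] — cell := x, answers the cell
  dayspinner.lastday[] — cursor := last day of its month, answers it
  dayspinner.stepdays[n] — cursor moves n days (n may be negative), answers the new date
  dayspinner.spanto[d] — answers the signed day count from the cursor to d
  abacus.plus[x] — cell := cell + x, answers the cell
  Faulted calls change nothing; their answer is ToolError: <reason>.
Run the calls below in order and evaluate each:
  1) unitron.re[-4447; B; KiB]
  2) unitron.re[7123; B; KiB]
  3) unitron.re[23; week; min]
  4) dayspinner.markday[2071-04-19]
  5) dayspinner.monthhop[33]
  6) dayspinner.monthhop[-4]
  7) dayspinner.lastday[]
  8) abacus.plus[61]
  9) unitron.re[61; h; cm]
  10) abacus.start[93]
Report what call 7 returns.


==> unitron.re(-4447, B, KiB)
<== -4447/1024
==> unitron.re(7123, B, KiB)
<== 7123/1024
==> unitron.re(23, week, min)
<== 231840
==> dayspinner.markday(2071-04-19)
<== 2071-04-19
==> dayspinner.monthhop(33)
<== 2074-01-19
==> dayspinner.monthhop(-4)
<== 2073-09-19
==> dayspinner.lastday()
<== 2073-09-30
==> abacus.plus(61)
<== 61
==> unitron.re(61, h, cm)
<== ToolError: incompatible units
==> abacus.start(93)
<== 93

Answer: 2073-09-30


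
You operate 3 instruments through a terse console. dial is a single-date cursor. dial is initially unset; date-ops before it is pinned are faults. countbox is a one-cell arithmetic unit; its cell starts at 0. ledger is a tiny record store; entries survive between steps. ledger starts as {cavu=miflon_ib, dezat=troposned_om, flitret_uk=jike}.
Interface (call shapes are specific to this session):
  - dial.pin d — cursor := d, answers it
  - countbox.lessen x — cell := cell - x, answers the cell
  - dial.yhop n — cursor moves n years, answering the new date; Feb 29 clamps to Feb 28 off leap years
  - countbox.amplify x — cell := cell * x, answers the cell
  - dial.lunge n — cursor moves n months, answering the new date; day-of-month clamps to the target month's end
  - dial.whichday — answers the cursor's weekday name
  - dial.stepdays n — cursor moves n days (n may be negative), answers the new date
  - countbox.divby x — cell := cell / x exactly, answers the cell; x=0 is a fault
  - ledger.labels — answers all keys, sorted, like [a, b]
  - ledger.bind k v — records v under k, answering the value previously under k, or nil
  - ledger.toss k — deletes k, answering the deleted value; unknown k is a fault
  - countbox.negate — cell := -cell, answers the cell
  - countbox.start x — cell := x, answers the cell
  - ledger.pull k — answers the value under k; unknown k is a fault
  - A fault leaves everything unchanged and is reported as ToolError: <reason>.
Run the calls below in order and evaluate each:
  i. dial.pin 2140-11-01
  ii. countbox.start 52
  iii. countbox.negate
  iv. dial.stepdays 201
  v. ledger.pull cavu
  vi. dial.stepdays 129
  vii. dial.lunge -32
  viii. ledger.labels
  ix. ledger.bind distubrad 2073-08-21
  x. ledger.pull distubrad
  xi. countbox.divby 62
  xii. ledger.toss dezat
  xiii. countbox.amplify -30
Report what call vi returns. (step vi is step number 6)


Answer: 2141-09-27

Derivation:
[in] dial.pin d→2140-11-01
:: 2140-11-01
[in] countbox.start x→52
:: 52
[in] countbox.negate
:: -52
[in] dial.stepdays n→201
:: 2141-05-21
[in] ledger.pull k→cavu
:: miflon_ib
[in] dial.stepdays n→129
:: 2141-09-27
[in] dial.lunge n→-32
:: 2139-01-27
[in] ledger.labels
:: [cavu, dezat, flitret_uk]
[in] ledger.bind k→distubrad v→2073-08-21
:: nil
[in] ledger.pull k→distubrad
:: 2073-08-21
[in] countbox.divby x→62
:: -26/31
[in] ledger.toss k→dezat
:: troposned_om
[in] countbox.amplify x→-30
:: 780/31


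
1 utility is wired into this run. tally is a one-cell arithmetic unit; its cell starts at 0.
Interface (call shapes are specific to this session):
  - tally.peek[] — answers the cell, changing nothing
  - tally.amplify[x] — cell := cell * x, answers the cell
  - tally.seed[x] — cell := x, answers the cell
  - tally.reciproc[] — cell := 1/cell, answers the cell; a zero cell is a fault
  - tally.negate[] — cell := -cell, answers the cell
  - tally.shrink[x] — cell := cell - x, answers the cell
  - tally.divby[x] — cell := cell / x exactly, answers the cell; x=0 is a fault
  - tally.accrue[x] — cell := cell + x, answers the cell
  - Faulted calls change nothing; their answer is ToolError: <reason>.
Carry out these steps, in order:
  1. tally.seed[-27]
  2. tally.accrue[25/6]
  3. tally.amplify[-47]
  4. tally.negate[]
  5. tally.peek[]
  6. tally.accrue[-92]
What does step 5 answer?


Answer: -6439/6

Derivation:
I use seed passing x→-27, yielding -27.
Now I run accrue passing x→25/6, → -137/6.
Using amplify passing x→-47, and observe 6439/6.
Now I run negate: -6439/6.
I call peek(), giving -6439/6.
Then accrue passing x→-92, giving -6991/6.


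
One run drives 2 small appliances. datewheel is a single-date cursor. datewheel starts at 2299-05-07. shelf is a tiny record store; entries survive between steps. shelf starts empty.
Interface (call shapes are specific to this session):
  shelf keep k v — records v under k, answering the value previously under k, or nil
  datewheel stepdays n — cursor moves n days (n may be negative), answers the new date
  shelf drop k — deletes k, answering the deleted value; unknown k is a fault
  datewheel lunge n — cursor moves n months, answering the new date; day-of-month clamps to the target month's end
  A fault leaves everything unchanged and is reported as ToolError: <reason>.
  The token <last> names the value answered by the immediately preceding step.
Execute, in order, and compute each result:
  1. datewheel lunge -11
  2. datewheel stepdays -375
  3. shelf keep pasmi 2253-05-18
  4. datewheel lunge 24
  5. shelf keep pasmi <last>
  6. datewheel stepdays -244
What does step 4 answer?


;; 1. datewheel lunge(n: -11) ~> 2298-06-07
;; 2. datewheel stepdays(n: -375) ~> 2297-05-28
;; 3. shelf keep(k: pasmi, v: 2253-05-18) ~> nil
;; 4. datewheel lunge(n: 24) ~> 2299-05-28
;; 5. shelf keep(k: pasmi, v: <last>) ~> 2253-05-18
;; 6. datewheel stepdays(n: -244) ~> 2298-09-26

Answer: 2299-05-28


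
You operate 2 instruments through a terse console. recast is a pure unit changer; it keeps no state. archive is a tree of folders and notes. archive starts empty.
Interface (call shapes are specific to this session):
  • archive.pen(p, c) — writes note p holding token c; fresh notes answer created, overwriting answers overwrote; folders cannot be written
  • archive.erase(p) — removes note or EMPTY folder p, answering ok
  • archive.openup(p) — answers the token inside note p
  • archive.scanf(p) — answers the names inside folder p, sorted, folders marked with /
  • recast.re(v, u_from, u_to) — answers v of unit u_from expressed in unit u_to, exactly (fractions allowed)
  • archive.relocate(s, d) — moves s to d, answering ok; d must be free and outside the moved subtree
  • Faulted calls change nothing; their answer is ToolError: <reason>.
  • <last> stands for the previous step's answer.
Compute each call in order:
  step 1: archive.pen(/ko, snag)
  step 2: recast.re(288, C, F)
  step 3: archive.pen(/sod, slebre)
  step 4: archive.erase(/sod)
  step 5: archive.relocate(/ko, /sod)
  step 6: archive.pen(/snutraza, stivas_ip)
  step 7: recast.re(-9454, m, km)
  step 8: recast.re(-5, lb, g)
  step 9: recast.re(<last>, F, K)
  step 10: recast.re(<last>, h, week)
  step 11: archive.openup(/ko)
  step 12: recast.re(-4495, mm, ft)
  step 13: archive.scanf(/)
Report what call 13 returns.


Answer: [snutraza, sod]

Derivation:
CALL archive.pen[p='/ko'; c='snag']
RET  created
CALL recast.re[v='288'; u_from='C'; u_to='F']
RET  2752/5
CALL archive.pen[p='/sod'; c='slebre']
RET  created
CALL archive.erase[p='/sod']
RET  ok
CALL archive.relocate[s='/ko'; d='/sod']
RET  ok
CALL archive.pen[p='/snutraza'; c='stivas_ip']
RET  created
CALL recast.re[v='-9454'; u_from='m'; u_to='km']
RET  -4727/500
CALL recast.re[v='-5'; u_from='lb'; u_to='g']
RET  -45359237/20000
CALL recast.re[v='<last>'; u_from='F'; u_to='K']
RET  -12055279/12000
CALL recast.re[v='<last>'; u_from='h'; u_to='week']
RET  -12055279/2016000
CALL archive.openup[p='/ko']
RET  ToolError: not found
CALL recast.re[v='-4495'; u_from='mm'; u_to='ft']
RET  -22475/1524
CALL archive.scanf[p='/']
RET  [snutraza, sod]


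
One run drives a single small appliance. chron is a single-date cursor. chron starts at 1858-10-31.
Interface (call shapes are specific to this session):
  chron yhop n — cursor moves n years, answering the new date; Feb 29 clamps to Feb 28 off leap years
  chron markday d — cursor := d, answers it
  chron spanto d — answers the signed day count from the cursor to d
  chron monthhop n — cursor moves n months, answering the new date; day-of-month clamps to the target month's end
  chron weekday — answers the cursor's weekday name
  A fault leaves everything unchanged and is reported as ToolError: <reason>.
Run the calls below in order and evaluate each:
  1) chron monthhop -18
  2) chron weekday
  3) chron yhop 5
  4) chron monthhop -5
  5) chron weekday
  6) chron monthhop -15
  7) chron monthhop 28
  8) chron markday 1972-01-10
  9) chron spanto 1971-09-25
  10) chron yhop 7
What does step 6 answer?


CALL chron monthhop[n→-18]
RET  1857-04-30
CALL chron weekday[]
RET  Thursday
CALL chron yhop[n→5]
RET  1862-04-30
CALL chron monthhop[n→-5]
RET  1861-11-30
CALL chron weekday[]
RET  Saturday
CALL chron monthhop[n→-15]
RET  1860-08-30
CALL chron monthhop[n→28]
RET  1862-12-30
CALL chron markday[d→1972-01-10]
RET  1972-01-10
CALL chron spanto[d→1971-09-25]
RET  -107
CALL chron yhop[n→7]
RET  1979-01-10

Answer: 1860-08-30


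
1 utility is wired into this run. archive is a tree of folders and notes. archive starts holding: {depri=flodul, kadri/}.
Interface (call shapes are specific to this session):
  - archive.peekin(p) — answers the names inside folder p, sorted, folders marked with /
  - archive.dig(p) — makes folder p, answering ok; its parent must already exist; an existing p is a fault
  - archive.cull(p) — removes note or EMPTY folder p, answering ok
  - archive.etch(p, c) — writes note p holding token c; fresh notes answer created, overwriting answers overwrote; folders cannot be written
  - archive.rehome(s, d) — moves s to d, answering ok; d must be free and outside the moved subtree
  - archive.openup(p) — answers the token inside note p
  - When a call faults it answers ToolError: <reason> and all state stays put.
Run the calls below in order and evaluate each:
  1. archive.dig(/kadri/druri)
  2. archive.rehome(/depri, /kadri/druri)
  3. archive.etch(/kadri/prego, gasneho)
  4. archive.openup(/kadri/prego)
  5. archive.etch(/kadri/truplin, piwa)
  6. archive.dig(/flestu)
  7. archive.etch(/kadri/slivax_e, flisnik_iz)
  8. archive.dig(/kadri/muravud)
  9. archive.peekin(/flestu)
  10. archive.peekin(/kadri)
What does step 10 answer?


Step: dig[p→/kadri/druri]
Result: ok
Step: rehome[s→/depri; d→/kadri/druri]
Result: ToolError: exists
Step: etch[p→/kadri/prego; c→gasneho]
Result: created
Step: openup[p→/kadri/prego]
Result: gasneho
Step: etch[p→/kadri/truplin; c→piwa]
Result: created
Step: dig[p→/flestu]
Result: ok
Step: etch[p→/kadri/slivax_e; c→flisnik_iz]
Result: created
Step: dig[p→/kadri/muravud]
Result: ok
Step: peekin[p→/flestu]
Result: []
Step: peekin[p→/kadri]
Result: [druri/, muravud/, prego, slivax_e, truplin]

Answer: [druri/, muravud/, prego, slivax_e, truplin]


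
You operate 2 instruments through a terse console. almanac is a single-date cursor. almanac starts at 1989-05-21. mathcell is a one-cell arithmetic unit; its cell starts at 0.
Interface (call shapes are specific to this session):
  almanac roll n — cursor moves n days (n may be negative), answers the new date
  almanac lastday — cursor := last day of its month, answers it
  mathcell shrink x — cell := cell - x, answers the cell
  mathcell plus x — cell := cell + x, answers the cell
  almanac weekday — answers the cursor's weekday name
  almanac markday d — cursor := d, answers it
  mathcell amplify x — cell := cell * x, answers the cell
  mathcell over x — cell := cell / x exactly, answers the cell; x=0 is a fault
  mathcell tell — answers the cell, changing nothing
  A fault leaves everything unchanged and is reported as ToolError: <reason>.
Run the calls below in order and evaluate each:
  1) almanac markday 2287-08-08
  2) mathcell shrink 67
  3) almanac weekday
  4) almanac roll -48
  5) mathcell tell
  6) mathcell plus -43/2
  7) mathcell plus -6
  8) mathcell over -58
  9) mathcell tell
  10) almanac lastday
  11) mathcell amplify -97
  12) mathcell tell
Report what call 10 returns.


Using almanac markday using d→2287-08-08, which returns 2287-08-08.
I invoke mathcell shrink using x→67: -67.
Using almanac weekday(): Monday.
I use almanac roll using n→-48, and observe 2287-06-21.
Calling mathcell tell(), giving -67.
I try mathcell plus using x→-43/2, and observe -177/2.
I run mathcell plus using x→-6, which returns -189/2.
I call mathcell over using x→-58, and observe 189/116.
I use mathcell tell(), and get 189/116.
Invoking almanac lastday, → 2287-06-30.
Invoking mathcell amplify using x→-97, — result: -18333/116.
I call mathcell tell, and observe -18333/116.

Answer: 2287-06-30


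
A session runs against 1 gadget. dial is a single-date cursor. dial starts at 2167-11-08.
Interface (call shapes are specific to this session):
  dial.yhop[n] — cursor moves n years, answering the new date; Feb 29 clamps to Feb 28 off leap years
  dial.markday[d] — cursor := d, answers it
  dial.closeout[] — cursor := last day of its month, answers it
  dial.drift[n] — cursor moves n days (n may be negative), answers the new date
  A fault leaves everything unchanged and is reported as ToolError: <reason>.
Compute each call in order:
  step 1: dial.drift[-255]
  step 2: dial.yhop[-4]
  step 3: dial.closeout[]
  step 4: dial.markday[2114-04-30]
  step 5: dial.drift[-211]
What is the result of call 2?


-- dial.drift(n=-255) => 2167-02-26
-- dial.yhop(n=-4) => 2163-02-26
-- dial.closeout() => 2163-02-28
-- dial.markday(d=2114-04-30) => 2114-04-30
-- dial.drift(n=-211) => 2113-10-01

Answer: 2163-02-26


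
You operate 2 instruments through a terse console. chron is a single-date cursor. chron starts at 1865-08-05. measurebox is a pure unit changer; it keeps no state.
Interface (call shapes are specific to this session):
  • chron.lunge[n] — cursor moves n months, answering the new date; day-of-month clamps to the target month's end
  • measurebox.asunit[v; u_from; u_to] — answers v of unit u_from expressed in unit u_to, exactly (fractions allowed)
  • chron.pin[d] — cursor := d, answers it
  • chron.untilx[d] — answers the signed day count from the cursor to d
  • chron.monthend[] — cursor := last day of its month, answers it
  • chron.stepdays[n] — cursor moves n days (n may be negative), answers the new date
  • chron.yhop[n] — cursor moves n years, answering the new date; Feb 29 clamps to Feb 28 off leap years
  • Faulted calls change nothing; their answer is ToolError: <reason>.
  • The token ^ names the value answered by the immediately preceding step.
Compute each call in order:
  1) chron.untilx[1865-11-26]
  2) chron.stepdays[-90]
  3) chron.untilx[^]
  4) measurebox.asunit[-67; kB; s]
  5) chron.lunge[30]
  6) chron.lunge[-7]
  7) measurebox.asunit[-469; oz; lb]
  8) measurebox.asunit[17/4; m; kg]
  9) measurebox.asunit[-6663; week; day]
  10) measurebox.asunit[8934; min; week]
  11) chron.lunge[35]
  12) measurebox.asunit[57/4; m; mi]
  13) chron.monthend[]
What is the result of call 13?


Answer: 1870-03-31

Derivation:
Act: untilx[d=1865-11-26]
Obs: 113
Act: stepdays[n=-90]
Obs: 1865-05-07
Act: untilx[d=^]
Obs: 0
Act: asunit[v=-67; u_from=kB; u_to=s]
Obs: ToolError: incompatible units
Act: lunge[n=30]
Obs: 1867-11-07
Act: lunge[n=-7]
Obs: 1867-04-07
Act: asunit[v=-469; u_from=oz; u_to=lb]
Obs: -469/16
Act: asunit[v=17/4; u_from=m; u_to=kg]
Obs: ToolError: incompatible units
Act: asunit[v=-6663; u_from=week; u_to=day]
Obs: -46641
Act: asunit[v=8934; u_from=min; u_to=week]
Obs: 1489/1680
Act: lunge[n=35]
Obs: 1870-03-07
Act: asunit[v=57/4; u_from=m; u_to=mi]
Obs: 2375/268224
Act: monthend[]
Obs: 1870-03-31


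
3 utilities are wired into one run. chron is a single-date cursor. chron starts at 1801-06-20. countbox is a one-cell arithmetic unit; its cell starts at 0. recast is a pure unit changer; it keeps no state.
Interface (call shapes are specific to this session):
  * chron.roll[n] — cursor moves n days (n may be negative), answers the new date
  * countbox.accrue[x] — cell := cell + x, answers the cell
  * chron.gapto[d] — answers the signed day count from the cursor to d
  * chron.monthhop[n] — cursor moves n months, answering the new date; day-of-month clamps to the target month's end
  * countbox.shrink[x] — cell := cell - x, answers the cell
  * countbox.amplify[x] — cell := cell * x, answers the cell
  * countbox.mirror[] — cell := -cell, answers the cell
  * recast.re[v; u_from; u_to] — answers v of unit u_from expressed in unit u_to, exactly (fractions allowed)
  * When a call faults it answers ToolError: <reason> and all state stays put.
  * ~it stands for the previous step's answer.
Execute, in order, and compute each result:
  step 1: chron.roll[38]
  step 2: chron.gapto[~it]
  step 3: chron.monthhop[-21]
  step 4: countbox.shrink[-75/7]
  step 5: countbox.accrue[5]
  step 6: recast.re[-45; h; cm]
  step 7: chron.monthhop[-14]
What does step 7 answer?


I call chron.roll passing 38, → 1801-07-28.
Then chron.gapto passing ~it, giving 0.
I run chron.monthhop passing -21, → 1799-10-28.
Then countbox.shrink passing -75/7: 75/7.
I use countbox.accrue passing 5, → 110/7.
Calling recast.re passing -45, h, cm, and get ToolError: incompatible units.
Using chron.monthhop passing -14, yielding 1798-08-28.

Answer: 1798-08-28


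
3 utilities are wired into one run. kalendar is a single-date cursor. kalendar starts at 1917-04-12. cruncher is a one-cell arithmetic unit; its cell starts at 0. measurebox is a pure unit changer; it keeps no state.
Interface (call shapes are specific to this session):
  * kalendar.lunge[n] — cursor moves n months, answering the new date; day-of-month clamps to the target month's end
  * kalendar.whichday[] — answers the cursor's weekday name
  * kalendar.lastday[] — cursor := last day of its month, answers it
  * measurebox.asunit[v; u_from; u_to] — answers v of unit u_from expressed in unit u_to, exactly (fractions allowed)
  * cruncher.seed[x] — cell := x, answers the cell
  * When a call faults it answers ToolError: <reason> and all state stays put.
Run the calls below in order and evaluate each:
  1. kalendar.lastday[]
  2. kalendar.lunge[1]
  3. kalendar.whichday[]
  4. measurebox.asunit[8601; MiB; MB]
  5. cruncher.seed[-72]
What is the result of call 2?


Answer: 1917-05-30

Derivation:
>>> kalendar.lastday
= 1917-04-30
>>> kalendar.lunge 1
= 1917-05-30
>>> kalendar.whichday
= Wednesday
>>> measurebox.asunit 8601 MiB MB
= 140918784/15625
>>> cruncher.seed -72
= -72


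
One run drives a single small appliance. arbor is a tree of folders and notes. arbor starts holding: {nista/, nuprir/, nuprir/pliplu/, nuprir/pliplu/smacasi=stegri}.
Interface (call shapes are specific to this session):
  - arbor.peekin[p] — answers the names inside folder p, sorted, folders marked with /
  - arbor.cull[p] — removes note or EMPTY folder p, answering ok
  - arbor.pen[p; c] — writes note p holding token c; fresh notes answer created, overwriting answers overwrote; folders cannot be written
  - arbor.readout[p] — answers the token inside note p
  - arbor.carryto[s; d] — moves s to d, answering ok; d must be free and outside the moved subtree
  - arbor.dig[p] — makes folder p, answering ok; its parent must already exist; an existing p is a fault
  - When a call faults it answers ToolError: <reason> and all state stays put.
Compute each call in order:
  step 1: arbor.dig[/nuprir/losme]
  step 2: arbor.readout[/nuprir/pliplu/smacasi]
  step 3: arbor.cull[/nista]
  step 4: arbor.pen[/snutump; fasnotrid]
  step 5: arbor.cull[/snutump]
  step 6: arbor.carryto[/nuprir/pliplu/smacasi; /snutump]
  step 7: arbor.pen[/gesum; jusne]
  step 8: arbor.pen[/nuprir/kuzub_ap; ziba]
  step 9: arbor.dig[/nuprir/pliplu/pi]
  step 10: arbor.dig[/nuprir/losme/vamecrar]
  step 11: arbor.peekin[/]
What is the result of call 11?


I use arbor.dig passing /nuprir/losme, → ok.
I run arbor.readout passing /nuprir/pliplu/smacasi, giving stegri.
I use arbor.cull passing /nista, and get ok.
Next I call arbor.pen passing /snutump, fasnotrid, and observe created.
Using arbor.cull passing /snutump, and observe ok.
Invoking arbor.carryto passing /nuprir/pliplu/smacasi, /snutump: ok.
I invoke arbor.pen passing /gesum, jusne, yielding created.
Invoking arbor.pen passing /nuprir/kuzub_ap, ziba, and get created.
Calling arbor.dig passing /nuprir/pliplu/pi, yielding ok.
I try arbor.dig passing /nuprir/losme/vamecrar, giving ok.
Now I run arbor.peekin passing /, and see [gesum, nuprir/, snutump].

Answer: [gesum, nuprir/, snutump]


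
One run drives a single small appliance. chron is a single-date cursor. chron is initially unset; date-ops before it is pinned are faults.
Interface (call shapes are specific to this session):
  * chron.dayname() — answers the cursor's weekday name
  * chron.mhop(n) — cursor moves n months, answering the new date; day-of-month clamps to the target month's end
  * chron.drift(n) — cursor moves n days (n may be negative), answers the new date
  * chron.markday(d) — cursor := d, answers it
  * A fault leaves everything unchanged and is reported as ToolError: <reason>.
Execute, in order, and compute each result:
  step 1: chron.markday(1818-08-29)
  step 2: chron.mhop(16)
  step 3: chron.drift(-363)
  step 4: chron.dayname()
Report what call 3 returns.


Answer: 1818-12-31

Derivation:
Do: chron.markday[d: 1818-08-29]
See: 1818-08-29
Do: chron.mhop[n: 16]
See: 1819-12-29
Do: chron.drift[n: -363]
See: 1818-12-31
Do: chron.dayname[]
See: Thursday


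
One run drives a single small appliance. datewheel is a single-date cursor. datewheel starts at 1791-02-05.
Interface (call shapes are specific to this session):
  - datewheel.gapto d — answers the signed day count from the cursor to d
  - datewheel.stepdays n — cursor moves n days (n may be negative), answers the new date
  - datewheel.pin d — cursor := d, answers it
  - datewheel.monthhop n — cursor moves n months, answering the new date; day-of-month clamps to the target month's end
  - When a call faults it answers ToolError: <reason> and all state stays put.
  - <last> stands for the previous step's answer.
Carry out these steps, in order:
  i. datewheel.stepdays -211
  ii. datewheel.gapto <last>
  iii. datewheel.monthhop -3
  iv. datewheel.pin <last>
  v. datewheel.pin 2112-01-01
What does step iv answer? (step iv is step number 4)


# 1. datewheel.stepdays(-211) => 1790-07-09
# 2. datewheel.gapto(<last>) => 0
# 3. datewheel.monthhop(-3) => 1790-04-09
# 4. datewheel.pin(<last>) => 1790-04-09
# 5. datewheel.pin(2112-01-01) => 2112-01-01

Answer: 1790-04-09


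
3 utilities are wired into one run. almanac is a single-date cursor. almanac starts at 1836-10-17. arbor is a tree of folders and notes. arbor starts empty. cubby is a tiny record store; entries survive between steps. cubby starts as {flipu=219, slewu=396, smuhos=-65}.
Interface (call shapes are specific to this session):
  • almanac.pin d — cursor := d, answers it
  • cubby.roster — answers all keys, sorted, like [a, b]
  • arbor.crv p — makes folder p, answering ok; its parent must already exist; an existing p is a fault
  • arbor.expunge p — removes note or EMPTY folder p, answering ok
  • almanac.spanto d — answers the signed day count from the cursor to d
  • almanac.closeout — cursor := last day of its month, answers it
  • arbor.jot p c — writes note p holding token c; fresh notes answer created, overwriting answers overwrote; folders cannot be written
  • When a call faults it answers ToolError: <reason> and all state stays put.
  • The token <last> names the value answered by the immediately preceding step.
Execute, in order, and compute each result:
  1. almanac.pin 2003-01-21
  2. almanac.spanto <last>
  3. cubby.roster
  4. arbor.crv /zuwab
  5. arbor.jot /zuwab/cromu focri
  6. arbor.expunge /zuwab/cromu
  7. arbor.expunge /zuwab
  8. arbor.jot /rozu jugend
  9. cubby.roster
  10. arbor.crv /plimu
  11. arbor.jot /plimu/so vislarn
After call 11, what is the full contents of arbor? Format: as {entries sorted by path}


Answer: {plimu/, plimu/so=vislarn, rozu=jugend}

Derivation:
CALL pin[d: 2003-01-21]
RET  2003-01-21
CALL spanto[d: <last>]
RET  0
CALL roster[]
RET  [flipu, slewu, smuhos]
CALL crv[p: /zuwab]
RET  ok
CALL jot[p: /zuwab/cromu; c: focri]
RET  created
CALL expunge[p: /zuwab/cromu]
RET  ok
CALL expunge[p: /zuwab]
RET  ok
CALL jot[p: /rozu; c: jugend]
RET  created
CALL roster[]
RET  [flipu, slewu, smuhos]
CALL crv[p: /plimu]
RET  ok
CALL jot[p: /plimu/so; c: vislarn]
RET  created


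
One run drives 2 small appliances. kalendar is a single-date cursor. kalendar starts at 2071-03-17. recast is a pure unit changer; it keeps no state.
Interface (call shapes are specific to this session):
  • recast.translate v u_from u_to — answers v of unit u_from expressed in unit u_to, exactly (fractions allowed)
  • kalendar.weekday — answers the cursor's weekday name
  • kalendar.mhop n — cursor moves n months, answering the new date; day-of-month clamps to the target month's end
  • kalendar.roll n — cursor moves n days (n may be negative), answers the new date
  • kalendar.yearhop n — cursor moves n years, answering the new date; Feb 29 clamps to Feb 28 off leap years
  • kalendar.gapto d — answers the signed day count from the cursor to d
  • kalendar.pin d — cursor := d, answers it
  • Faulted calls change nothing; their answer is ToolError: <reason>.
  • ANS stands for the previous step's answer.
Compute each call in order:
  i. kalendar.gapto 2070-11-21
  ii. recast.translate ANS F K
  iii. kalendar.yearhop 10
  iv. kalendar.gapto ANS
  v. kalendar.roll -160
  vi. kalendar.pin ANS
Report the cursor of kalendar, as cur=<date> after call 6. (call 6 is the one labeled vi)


~$ kalendar.gapto 2070-11-21
:: -116
~$ recast.translate ANS F K
:: 34367/180
~$ kalendar.yearhop 10
:: 2081-03-17
~$ kalendar.gapto ANS
:: 0
~$ kalendar.roll -160
:: 2080-10-08
~$ kalendar.pin ANS
:: 2080-10-08

Answer: cur=2080-10-08


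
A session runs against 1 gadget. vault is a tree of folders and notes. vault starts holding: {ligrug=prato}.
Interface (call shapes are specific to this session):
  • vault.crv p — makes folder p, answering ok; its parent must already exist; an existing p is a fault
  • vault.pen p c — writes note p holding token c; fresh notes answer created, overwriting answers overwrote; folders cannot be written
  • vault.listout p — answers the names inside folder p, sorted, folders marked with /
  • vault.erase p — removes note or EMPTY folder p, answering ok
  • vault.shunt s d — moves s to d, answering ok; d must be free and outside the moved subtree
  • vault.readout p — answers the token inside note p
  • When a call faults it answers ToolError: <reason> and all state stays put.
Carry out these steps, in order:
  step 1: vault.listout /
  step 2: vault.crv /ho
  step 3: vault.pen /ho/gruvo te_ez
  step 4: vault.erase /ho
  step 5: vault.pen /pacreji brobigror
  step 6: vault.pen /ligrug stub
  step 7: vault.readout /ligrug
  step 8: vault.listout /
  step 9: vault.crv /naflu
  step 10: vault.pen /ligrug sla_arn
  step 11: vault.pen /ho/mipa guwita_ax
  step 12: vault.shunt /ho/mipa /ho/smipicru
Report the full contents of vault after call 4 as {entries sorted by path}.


Answer: {ho/, ho/gruvo=te_ez, ligrug=prato}

Derivation:
CALL vault.listout[p='/']
RET  [ligrug]
CALL vault.crv[p='/ho']
RET  ok
CALL vault.pen[p='/ho/gruvo'; c='te_ez']
RET  created
CALL vault.erase[p='/ho']
RET  ToolError: not empty
CALL vault.pen[p='/pacreji'; c='brobigror']
RET  created
CALL vault.pen[p='/ligrug'; c='stub']
RET  overwrote
CALL vault.readout[p='/ligrug']
RET  stub
CALL vault.listout[p='/']
RET  [ho/, ligrug, pacreji]
CALL vault.crv[p='/naflu']
RET  ok
CALL vault.pen[p='/ligrug'; c='sla_arn']
RET  overwrote
CALL vault.pen[p='/ho/mipa'; c='guwita_ax']
RET  created
CALL vault.shunt[s='/ho/mipa'; d='/ho/smipicru']
RET  ok


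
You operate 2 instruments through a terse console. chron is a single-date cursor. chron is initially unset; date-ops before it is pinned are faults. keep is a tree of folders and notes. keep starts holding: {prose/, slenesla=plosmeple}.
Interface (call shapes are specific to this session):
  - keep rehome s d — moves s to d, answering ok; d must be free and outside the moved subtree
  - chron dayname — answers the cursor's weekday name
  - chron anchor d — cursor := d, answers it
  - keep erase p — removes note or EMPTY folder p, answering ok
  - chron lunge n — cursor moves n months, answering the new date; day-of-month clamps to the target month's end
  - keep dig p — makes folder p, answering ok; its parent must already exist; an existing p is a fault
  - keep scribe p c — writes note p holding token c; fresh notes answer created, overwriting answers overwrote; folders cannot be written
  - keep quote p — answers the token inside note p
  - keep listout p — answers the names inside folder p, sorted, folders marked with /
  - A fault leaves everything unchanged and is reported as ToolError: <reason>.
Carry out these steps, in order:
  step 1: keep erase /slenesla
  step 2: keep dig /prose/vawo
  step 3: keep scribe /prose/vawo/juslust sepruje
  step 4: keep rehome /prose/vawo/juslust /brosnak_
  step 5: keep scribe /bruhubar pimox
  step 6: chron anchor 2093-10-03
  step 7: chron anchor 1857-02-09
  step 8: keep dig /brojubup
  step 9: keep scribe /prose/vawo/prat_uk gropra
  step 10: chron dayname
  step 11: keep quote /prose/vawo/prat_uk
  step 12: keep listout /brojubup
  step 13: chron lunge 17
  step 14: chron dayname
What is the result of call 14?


Answer: Friday

Derivation:
% keep erase p=/slenesla
:: ok
% keep dig p=/prose/vawo
:: ok
% keep scribe p=/prose/vawo/juslust c=sepruje
:: created
% keep rehome s=/prose/vawo/juslust d=/brosnak_
:: ok
% keep scribe p=/bruhubar c=pimox
:: created
% chron anchor d=2093-10-03
:: 2093-10-03
% chron anchor d=1857-02-09
:: 1857-02-09
% keep dig p=/brojubup
:: ok
% keep scribe p=/prose/vawo/prat_uk c=gropra
:: created
% chron dayname
:: Monday
% keep quote p=/prose/vawo/prat_uk
:: gropra
% keep listout p=/brojubup
:: []
% chron lunge n=17
:: 1858-07-09
% chron dayname
:: Friday
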